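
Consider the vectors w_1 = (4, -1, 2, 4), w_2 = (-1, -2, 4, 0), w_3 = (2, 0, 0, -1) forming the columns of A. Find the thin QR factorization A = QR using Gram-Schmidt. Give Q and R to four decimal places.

Q = [[0.6576, -0.3684, 0.6572], [-0.1644, -0.4107, -0.0657], [0.3288, 0.8214, 0.1314], [0.6576, -0.1449, -0.7393]], R = [[6.0828, 0.9864, 0.6576], [0.0000, 4.4752, -0.5919], [0.0000, 0.0000, 2.0536]]

w_1 = (4, -1, 2, 4); ‖w_1‖ = 6.0828, so e_1 = (0.6576, -0.1644, 0.3288, 0.6576).
e_1·w_2 = 0.6576·(-1) + (-0.1644)·(-2) + 0.3288·4 + 0.6576·0 = 0.9864.
u_2 = w_2 − 0.9864·e_1 = (-1.6486, -1.8378, 3.6757, -0.6486).
‖u_2‖ = 4.4752, so e_2 = (-0.3684, -0.4107, 0.8214, -0.1449).
e_1·w_3 = 0.6576·2 + (-0.1644)·0 + 0.3288·0 + 0.6576·(-1) = 0.6576; e_2·w_3 = (-0.3684)·2 + (-0.4107)·0 + 0.8214·0 + (-0.1449)·(-1) = -0.5919.
u_3 = w_3 − 0.6576·e_1 + 0.5919·e_2 = (1.3495, -0.1350, 0.2699, -1.5182).
‖u_3‖ = 2.0536, so e_3 = (0.6572, -0.0657, 0.1314, -0.7393).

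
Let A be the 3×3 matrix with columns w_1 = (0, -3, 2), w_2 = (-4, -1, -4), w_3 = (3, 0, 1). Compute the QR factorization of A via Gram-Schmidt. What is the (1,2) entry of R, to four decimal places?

w_1 = (0, -3, 2); ‖w_1‖ = 3.6056, so e_1 = (0.0000, -0.8321, 0.5547).
r_{12} = e_1·w_2 = -1.3868.

r_{12} = -1.3868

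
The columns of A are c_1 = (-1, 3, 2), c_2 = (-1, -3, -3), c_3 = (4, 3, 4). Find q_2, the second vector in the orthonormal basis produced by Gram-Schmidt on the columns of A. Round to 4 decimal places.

q_2 = (-0.8944, 0.0000, -0.4472)

c_1 = (-1, 3, 2); ‖c_1‖ = 3.7417, so q_1 = (-0.2673, 0.8018, 0.5345).
q_1·c_2 = (-0.2673)·(-1) + 0.8018·(-3) + 0.5345·(-3) = -3.7417.
u_2 = c_2 + 3.7417·q_1 = (-2.0000, 0.0000, -1.0000).
‖u_2‖ = 2.2361, so q_2 = (-0.8944, 0.0000, -0.4472).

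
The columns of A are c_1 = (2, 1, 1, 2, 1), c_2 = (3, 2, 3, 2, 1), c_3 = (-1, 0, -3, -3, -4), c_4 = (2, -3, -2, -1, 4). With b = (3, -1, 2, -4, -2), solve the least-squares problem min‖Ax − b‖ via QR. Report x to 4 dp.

x = (-3.6219, 3.1021, 0.9021, 0.7397)

q_1 = c_1/‖c_1‖ = (2, 1, 1, 2, 1)/3.3166 = (0.6030, 0.3015, 0.3015, 0.6030, 0.3015).
r_{12} = q_1·c_2 = 4.8242.
u_2 = c_2 − 4.8242·q_1 = (0.0909, 0.5455, 1.5455, -0.9091, -0.4545).
‖u_2‖ = 1.9306, so q_2 = (0.0471, 0.2825, 0.8005, -0.4709, -0.2354).
r_{13} = q_1·c_3 = -4.5227; r_{23} = q_2·c_3 = -0.0942.
u_3 = c_3 + 4.5227·q_1 + 0.0942·q_2 = (1.7317, 1.3902, -1.5610, -0.3171, -2.6585).
‖u_3‖ = 3.8127, so q_3 = (0.4542, 0.3646, -0.4094, -0.0832, -0.6973).
r_{14} = q_1·c_4 = 0.3015; r_{24} = q_2·c_4 = -2.8253; r_{34} = q_3·c_4 = -2.0727.
u_4 = c_4 − 0.3015·q_1 + 2.8253·q_2 + 2.0727·q_3 = (2.8926, -1.5369, -0.6779, -2.6846, 1.7987).
‖u_4‖ = 4.6509, so q_4 = (0.6219, -0.3305, -0.1457, -0.5772, 0.3867).
Qᵀb = (-0.9045, 3.8141, 1.9063, 3.4402).
Back-substitute: x_4 = 3.4402/4.6509 = 0.7397.
x_3 = (1.9063 + 2.0727·0.7397)/3.8127 = 0.9021.
x_2 = (3.8141 + 0.0942·0.9021 + 2.8253·0.7397)/1.9306 = 3.1021.
x_1 = (-0.9045 − 4.8242·3.1021 + 4.5227·0.9021 − 0.3015·0.7397)/3.3166 = -3.6219.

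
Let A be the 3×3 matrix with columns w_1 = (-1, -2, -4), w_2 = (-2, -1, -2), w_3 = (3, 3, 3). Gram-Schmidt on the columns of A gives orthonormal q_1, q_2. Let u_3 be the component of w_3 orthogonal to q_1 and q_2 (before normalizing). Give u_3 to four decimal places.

w_1 = (-1, -2, -4); ‖w_1‖ = 4.5826, so q_1 = (-0.2182, -0.4364, -0.8729).
q_1·w_2 = (-0.2182)·(-2) + (-0.4364)·(-1) + (-0.8729)·(-2) = 2.6186.
u_2 = w_2 − 2.6186·q_1 = (-1.4286, 0.1429, 0.2857).
‖u_2‖ = 1.4639, so q_2 = (-0.9759, 0.0976, 0.1952).
q_1·w_3 = (-0.2182)·3 + (-0.4364)·3 + (-0.8729)·3 = -4.5826; q_2·w_3 = (-0.9759)·3 + 0.0976·3 + 0.1952·3 = -2.0494.
u_3 = w_3 + 4.5826·q_1 + 2.0494·q_2 = (0.0000, 1.2000, -0.6000).

u_3 = (0.0000, 1.2000, -0.6000)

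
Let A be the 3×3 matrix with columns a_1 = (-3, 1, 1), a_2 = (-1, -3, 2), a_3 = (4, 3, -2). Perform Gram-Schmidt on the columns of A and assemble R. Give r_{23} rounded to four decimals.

a_1 = (-3, 1, 1); ‖a_1‖ = 3.3166, so e_1 = (-0.9045, 0.3015, 0.3015).
e_1·a_2 = (-0.9045)·(-1) + 0.3015·(-3) + 0.3015·2 = 0.6030.
u_2 = a_2 − 0.6030·e_1 = (-0.4545, -3.1818, 1.8182).
‖u_2‖ = 3.6927, so e_2 = (-0.1231, -0.8616, 0.4924).
r_{23} = e_2·a_3 = -4.0620.

r_{23} = -4.0620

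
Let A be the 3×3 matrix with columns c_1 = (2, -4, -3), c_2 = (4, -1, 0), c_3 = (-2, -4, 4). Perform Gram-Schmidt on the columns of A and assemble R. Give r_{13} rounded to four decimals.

c_1 = (2, -4, -3); ‖c_1‖ = 5.3852, so e_1 = (0.3714, -0.7428, -0.5571).
r_{13} = e_1·c_3 = 0.0000.

r_{13} = 0.0000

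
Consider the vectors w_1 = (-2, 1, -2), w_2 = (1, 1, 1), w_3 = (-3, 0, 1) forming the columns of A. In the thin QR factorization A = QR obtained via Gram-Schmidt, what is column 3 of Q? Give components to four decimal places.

w_1 = (-2, 1, -2); ‖w_1‖ = 3.0000, so e_1 = (-0.6667, 0.3333, -0.6667).
e_1·w_2 = (-0.6667)·1 + 0.3333·1 + (-0.6667)·1 = -1.0000.
u_2 = w_2 + 1.0000·e_1 = (0.3333, 1.3333, 0.3333).
‖u_2‖ = 1.4142, so e_2 = (0.2357, 0.9428, 0.2357).
e_1·w_3 = (-0.6667)·(-3) + 0.3333·0 + (-0.6667)·1 = 1.3333; e_2·w_3 = 0.2357·(-3) + 0.9428·0 + 0.2357·1 = -0.4714.
u_3 = w_3 − 1.3333·e_1 + 0.4714·e_2 = (-2.0000, 0.0000, 2.0000).
‖u_3‖ = 2.8284, so e_3 = (-0.7071, 0.0000, 0.7071).

e_3 = (-0.7071, 0.0000, 0.7071)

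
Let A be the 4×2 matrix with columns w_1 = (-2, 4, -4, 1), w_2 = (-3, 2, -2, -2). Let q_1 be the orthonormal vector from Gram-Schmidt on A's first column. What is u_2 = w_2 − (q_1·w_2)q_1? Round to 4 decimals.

q_1 = w_1/‖w_1‖ = (-2, 4, -4, 1)/6.0828 = (-0.3288, 0.6576, -0.6576, 0.1644).
r_{12} = q_1·w_2 = 3.2880.
u_2 = w_2 − 3.2880·q_1 = (-1.9189, -0.1622, 0.1622, -2.5405).

u_2 = (-1.9189, -0.1622, 0.1622, -2.5405)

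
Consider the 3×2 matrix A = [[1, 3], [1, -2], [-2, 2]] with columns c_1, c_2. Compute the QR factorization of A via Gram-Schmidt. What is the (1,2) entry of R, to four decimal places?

c_1 = (1, 1, -2); ‖c_1‖ = 2.4495, so q_1 = (0.4082, 0.4082, -0.8165).
r_{12} = q_1·c_2 = -1.2247.

r_{12} = -1.2247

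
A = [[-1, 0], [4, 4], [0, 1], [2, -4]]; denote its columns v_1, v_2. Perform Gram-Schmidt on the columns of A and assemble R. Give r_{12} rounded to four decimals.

v_1 = (-1, 4, 0, 2); ‖v_1‖ = 4.5826, so e_1 = (-0.2182, 0.8729, 0.0000, 0.4364).
r_{12} = e_1·v_2 = 1.7457.

r_{12} = 1.7457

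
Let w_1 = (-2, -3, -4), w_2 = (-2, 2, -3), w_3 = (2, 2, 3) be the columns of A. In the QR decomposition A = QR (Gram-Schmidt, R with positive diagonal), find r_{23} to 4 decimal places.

w_1 = (-2, -3, -4); ‖w_1‖ = 5.3852, so q_1 = (-0.3714, -0.5571, -0.7428).
q_1·w_2 = (-0.3714)·(-2) + (-0.5571)·2 + (-0.7428)·(-3) = 1.8570.
u_2 = w_2 − 1.8570·q_1 = (-1.3103, 3.0345, -1.6207).
‖u_2‖ = 3.6813, so q_2 = (-0.3559, 0.8243, -0.4403).
r_{23} = q_2·w_3 = -0.3841.

r_{23} = -0.3841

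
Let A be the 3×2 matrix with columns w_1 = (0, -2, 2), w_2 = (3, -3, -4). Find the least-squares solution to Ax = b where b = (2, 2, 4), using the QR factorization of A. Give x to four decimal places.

w_1 = (0, -2, 2); ‖w_1‖ = 2.8284, so q_1 = (0.0000, -0.7071, 0.7071).
q_1·w_2 = 0.0000·3 + (-0.7071)·(-3) + 0.7071·(-4) = -0.7071.
u_2 = w_2 + 0.7071·q_1 = (3.0000, -3.5000, -3.5000).
‖u_2‖ = 5.7879, so q_2 = (0.5183, -0.6047, -0.6047).
Qᵀb = (1.4142, -2.5916).
Back-substitute: x_2 = -2.5916/5.7879 = -0.4478.
x_1 = (1.4142 + 0.7071·(-0.4478))/2.8284 = 0.3881.

x = (0.3881, -0.4478)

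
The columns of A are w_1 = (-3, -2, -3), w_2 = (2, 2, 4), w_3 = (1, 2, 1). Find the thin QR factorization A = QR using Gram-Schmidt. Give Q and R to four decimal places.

w_1 = (-3, -2, -3); ‖w_1‖ = 4.6904, so e_1 = (-0.6396, -0.4264, -0.6396).
e_1·w_2 = (-0.6396)·2 + (-0.4264)·2 + (-0.6396)·4 = -4.6904.
u_2 = w_2 + 4.6904·e_1 = (-1.0000, 0.0000, 1.0000).
‖u_2‖ = 1.4142, so e_2 = (-0.7071, 0.0000, 0.7071).
e_1·w_3 = (-0.6396)·1 + (-0.4264)·2 + (-0.6396)·1 = -2.1320; e_2·w_3 = (-0.7071)·1 + 0.0000·2 + 0.7071·1 = 0.0000.
u_3 = w_3 + 2.1320·e_1 + 0.0000·e_2 = (-0.3636, 1.0909, -0.3636).
‖u_3‖ = 1.2060, so e_3 = (-0.3015, 0.9045, -0.3015).

Q = [[-0.6396, -0.7071, -0.3015], [-0.4264, 0.0000, 0.9045], [-0.6396, 0.7071, -0.3015]], R = [[4.6904, -4.6904, -2.1320], [0.0000, 1.4142, 0.0000], [0.0000, 0.0000, 1.2060]]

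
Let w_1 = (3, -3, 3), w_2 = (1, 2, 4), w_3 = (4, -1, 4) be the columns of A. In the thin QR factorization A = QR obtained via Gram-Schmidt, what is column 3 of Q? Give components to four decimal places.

e_3 = (0.8165, 0.4082, -0.4082)

e_1 = w_1/‖w_1‖ = (3, -3, 3)/5.1962 = (0.5774, -0.5774, 0.5774).
r_{12} = e_1·w_2 = 1.7321.
u_2 = w_2 − 1.7321·e_1 = (0.0000, 3.0000, 3.0000).
‖u_2‖ = 4.2426, so e_2 = (0.0000, 0.7071, 0.7071).
r_{13} = e_1·w_3 = 5.1962; r_{23} = e_2·w_3 = 2.1213.
u_3 = w_3 − 5.1962·e_1 − 2.1213·e_2 = (1.0000, 0.5000, -0.5000).
‖u_3‖ = 1.2247, so e_3 = (0.8165, 0.4082, -0.4082).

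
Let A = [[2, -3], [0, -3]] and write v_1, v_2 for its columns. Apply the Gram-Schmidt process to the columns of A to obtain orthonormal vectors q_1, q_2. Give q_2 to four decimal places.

q_2 = (0.0000, -1.0000)

v_1 = (2, 0); ‖v_1‖ = 2.0000, so q_1 = (1.0000, 0.0000).
q_1·v_2 = 1.0000·(-3) + 0.0000·(-3) = -3.0000.
u_2 = v_2 + 3.0000·q_1 = (0.0000, -3.0000).
‖u_2‖ = 3.0000, so q_2 = (0.0000, -1.0000).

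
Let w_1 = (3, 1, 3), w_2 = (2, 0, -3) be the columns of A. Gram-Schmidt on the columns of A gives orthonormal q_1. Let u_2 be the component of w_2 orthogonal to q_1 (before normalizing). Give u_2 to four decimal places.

w_1 = (3, 1, 3); ‖w_1‖ = 4.3589, so q_1 = (0.6882, 0.2294, 0.6882).
q_1·w_2 = 0.6882·2 + 0.2294·0 + 0.6882·(-3) = -0.6882.
u_2 = w_2 + 0.6882·q_1 = (2.4737, 0.1579, -2.5263).

u_2 = (2.4737, 0.1579, -2.5263)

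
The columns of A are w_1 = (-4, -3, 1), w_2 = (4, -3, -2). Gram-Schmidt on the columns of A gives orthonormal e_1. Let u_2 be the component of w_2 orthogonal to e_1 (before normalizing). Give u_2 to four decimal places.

u_2 = (2.6154, -4.0385, -1.6538)

w_1 = (-4, -3, 1); ‖w_1‖ = 5.0990, so e_1 = (-0.7845, -0.5883, 0.1961).
e_1·w_2 = (-0.7845)·4 + (-0.5883)·(-3) + 0.1961·(-2) = -1.7650.
u_2 = w_2 + 1.7650·e_1 = (2.6154, -4.0385, -1.6538).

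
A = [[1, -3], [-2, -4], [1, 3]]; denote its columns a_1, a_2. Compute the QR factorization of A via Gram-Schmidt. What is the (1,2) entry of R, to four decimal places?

q_1 = a_1/‖a_1‖ = (1, -2, 1)/2.4495 = (0.4082, -0.8165, 0.4082).
r_{12} = q_1·a_2 = 3.2660.

r_{12} = 3.2660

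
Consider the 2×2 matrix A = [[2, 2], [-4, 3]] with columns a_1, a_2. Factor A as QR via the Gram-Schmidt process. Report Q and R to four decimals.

a_1 = (2, -4); ‖a_1‖ = 4.4721, so e_1 = (0.4472, -0.8944).
e_1·a_2 = 0.4472·2 + (-0.8944)·3 = -1.7889.
u_2 = a_2 + 1.7889·e_1 = (2.8000, 1.4000).
‖u_2‖ = 3.1305, so e_2 = (0.8944, 0.4472).

Q = [[0.4472, 0.8944], [-0.8944, 0.4472]], R = [[4.4721, -1.7889], [0.0000, 3.1305]]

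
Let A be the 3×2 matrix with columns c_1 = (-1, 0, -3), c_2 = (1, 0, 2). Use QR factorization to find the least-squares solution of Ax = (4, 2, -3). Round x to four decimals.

x = (11.0000, 15.0000)

c_1 = (-1, 0, -3); ‖c_1‖ = 3.1623, so e_1 = (-0.3162, 0.0000, -0.9487).
e_1·c_2 = (-0.3162)·1 + 0.0000·0 + (-0.9487)·2 = -2.2136.
u_2 = c_2 + 2.2136·e_1 = (0.3000, 0.0000, -0.1000).
‖u_2‖ = 0.3162, so e_2 = (0.9487, 0.0000, -0.3162).
Qᵀb = (1.5811, 4.7434).
Back-substitute: x_2 = 4.7434/0.3162 = 15.0000.
x_1 = (1.5811 + 2.2136·15.0000)/3.1623 = 11.0000.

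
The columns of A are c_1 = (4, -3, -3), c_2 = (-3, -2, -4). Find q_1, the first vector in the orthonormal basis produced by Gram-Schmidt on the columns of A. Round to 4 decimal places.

c_1 = (4, -3, -3); ‖c_1‖ = 5.8310, so q_1 = (0.6860, -0.5145, -0.5145).

q_1 = (0.6860, -0.5145, -0.5145)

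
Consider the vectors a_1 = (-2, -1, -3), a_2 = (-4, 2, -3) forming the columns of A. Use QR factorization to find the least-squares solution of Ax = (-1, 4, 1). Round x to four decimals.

a_1 = (-2, -1, -3); ‖a_1‖ = 3.7417, so e_1 = (-0.5345, -0.2673, -0.8018).
e_1·a_2 = (-0.5345)·(-4) + (-0.2673)·2 + (-0.8018)·(-3) = 4.0089.
u_2 = a_2 − 4.0089·e_1 = (-1.8571, 3.0714, 0.2143).
‖u_2‖ = 3.5956, so e_2 = (-0.5165, 0.8542, 0.0596).
Qᵀb = (-1.3363, 3.9929).
Back-substitute: x_2 = 3.9929/3.5956 = 1.1105.
x_1 = (-1.3363 − 4.0089·1.1105)/3.7417 = -1.5470.

x = (-1.5470, 1.1105)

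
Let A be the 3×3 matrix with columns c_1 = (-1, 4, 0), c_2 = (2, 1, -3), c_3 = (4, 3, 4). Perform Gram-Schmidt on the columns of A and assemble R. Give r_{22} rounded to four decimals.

r_{22} = 3.7101

e_1 = c_1/‖c_1‖ = (-1, 4, 0)/4.1231 = (-0.2425, 0.9701, 0.0000).
r_{12} = e_1·c_2 = 0.4851.
u_2 = c_2 − 0.4851·e_1 = (2.1176, 0.5294, -3.0000).
r_{22} = ‖u_2‖ = 3.7101.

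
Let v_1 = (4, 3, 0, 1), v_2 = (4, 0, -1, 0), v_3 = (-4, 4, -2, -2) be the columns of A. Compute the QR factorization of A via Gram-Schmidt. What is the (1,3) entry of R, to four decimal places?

e_1 = v_1/‖v_1‖ = (4, 3, 0, 1)/5.0990 = (0.7845, 0.5883, 0.0000, 0.1961).
r_{13} = e_1·v_3 = -1.1767.

r_{13} = -1.1767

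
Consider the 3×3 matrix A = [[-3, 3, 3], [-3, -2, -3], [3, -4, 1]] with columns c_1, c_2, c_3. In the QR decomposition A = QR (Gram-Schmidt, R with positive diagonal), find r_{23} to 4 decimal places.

c_1 = (-3, -3, 3); ‖c_1‖ = 5.1962, so e_1 = (-0.5774, -0.5774, 0.5774).
e_1·c_2 = (-0.5774)·3 + (-0.5774)·(-2) + 0.5774·(-4) = -2.8868.
u_2 = c_2 + 2.8868·e_1 = (1.3333, -3.6667, -2.3333).
‖u_2‖ = 4.5461, so e_2 = (0.2933, -0.8066, -0.5133).
r_{23} = e_2·c_3 = 2.7863.

r_{23} = 2.7863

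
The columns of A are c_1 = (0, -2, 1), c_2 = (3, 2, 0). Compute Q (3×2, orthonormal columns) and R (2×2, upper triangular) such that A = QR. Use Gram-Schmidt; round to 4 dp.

Q = [[0.0000, 0.9583], [-0.8944, 0.1278], [0.4472, 0.2556]], R = [[2.2361, -1.7889], [0.0000, 3.1305]]

e_1 = c_1/‖c_1‖ = (0, -2, 1)/2.2361 = (0.0000, -0.8944, 0.4472).
r_{12} = e_1·c_2 = -1.7889.
u_2 = c_2 + 1.7889·e_1 = (3.0000, 0.4000, 0.8000).
‖u_2‖ = 3.1305, so e_2 = (0.9583, 0.1278, 0.2556).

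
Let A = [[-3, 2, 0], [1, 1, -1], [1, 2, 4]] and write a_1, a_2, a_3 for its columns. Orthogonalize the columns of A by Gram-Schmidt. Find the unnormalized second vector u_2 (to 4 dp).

u_2 = (1.1818, 1.2727, 2.2727)

e_1 = a_1/‖a_1‖ = (-3, 1, 1)/3.3166 = (-0.9045, 0.3015, 0.3015).
r_{12} = e_1·a_2 = -0.9045.
u_2 = a_2 + 0.9045·e_1 = (1.1818, 1.2727, 2.2727).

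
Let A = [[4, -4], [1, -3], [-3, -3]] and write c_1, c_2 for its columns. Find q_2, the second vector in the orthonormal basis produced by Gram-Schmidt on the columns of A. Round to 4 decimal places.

q_2 = (-0.4483, -0.4763, -0.7564)

q_1 = c_1/‖c_1‖ = (4, 1, -3)/5.0990 = (0.7845, 0.1961, -0.5883).
r_{12} = q_1·c_2 = -1.9612.
u_2 = c_2 + 1.9612·q_1 = (-2.4615, -2.6154, -4.1538).
‖u_2‖ = 5.4913, so q_2 = (-0.4483, -0.4763, -0.7564).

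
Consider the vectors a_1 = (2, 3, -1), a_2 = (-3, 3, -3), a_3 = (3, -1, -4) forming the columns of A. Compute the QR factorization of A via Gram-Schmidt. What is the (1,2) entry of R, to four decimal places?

a_1 = (2, 3, -1); ‖a_1‖ = 3.7417, so e_1 = (0.5345, 0.8018, -0.2673).
r_{12} = e_1·a_2 = 1.6036.

r_{12} = 1.6036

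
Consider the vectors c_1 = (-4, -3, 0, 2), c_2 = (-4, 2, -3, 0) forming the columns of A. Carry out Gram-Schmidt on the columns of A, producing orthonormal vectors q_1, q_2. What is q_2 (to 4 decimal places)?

q_2 = (-0.5184, 0.6003, -0.5935, -0.1364)

q_1 = c_1/‖c_1‖ = (-4, -3, 0, 2)/5.3852 = (-0.7428, -0.5571, 0.0000, 0.3714).
r_{12} = q_1·c_2 = 1.8570.
u_2 = c_2 − 1.8570·q_1 = (-2.6207, 3.0345, -3.0000, -0.6897).
‖u_2‖ = 5.0549, so q_2 = (-0.5184, 0.6003, -0.5935, -0.1364).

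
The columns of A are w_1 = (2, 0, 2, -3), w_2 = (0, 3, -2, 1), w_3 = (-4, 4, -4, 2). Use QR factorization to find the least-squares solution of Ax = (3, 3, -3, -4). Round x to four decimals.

x = (1.3900, 1.3000, 0.1150)

q_1 = w_1/‖w_1‖ = (2, 0, 2, -3)/4.1231 = (0.4851, 0.0000, 0.4851, -0.7276).
r_{12} = q_1·w_2 = -1.6977.
u_2 = w_2 + 1.6977·q_1 = (0.8235, 3.0000, -1.1765, -0.2353).
‖u_2‖ = 3.3343, so q_2 = (0.2470, 0.8997, -0.3528, -0.0706).
r_{13} = q_1·w_3 = -5.3358; r_{23} = q_2·w_3 = 3.8812.
u_3 = w_3 + 5.3358·q_1 − 3.8812·q_2 = (-2.3704, 0.5079, -0.0423, -1.6085).
‖u_3‖ = 2.9096, so q_3 = (-0.8147, 0.1746, -0.0145, -0.5528).
Qᵀb = (2.9104, 4.7809, 0.3346).
Back-substitute: x_3 = 0.3346/2.9096 = 0.1150.
x_2 = (4.7809 − 3.8812·0.1150)/3.3343 = 1.3000.
x_1 = (2.9104 + 1.6977·1.3000 + 5.3358·0.1150)/4.1231 = 1.3900.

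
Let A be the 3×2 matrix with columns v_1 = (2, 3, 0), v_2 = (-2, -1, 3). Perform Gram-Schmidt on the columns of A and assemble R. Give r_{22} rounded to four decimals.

v_1 = (2, 3, 0); ‖v_1‖ = 3.6056, so e_1 = (0.5547, 0.8321, 0.0000).
e_1·v_2 = 0.5547·(-2) + 0.8321·(-1) + 0.0000·3 = -1.9415.
u_2 = v_2 + 1.9415·e_1 = (-0.9231, 0.6154, 3.0000).
r_{22} = ‖u_2‖ = 3.1986.

r_{22} = 3.1986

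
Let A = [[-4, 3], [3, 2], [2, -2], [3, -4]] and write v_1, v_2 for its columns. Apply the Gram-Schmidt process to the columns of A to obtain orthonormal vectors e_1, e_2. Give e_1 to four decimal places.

e_1 = (-0.6489, 0.4867, 0.3244, 0.4867)

e_1 = v_1/‖v_1‖ = (-4, 3, 2, 3)/6.1644 = (-0.6489, 0.4867, 0.3244, 0.4867).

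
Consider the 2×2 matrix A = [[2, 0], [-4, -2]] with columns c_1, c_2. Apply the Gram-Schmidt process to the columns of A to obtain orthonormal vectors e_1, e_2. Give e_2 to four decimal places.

e_1 = c_1/‖c_1‖ = (2, -4)/4.4721 = (0.4472, -0.8944).
r_{12} = e_1·c_2 = 1.7889.
u_2 = c_2 − 1.7889·e_1 = (-0.8000, -0.4000).
‖u_2‖ = 0.8944, so e_2 = (-0.8944, -0.4472).

e_2 = (-0.8944, -0.4472)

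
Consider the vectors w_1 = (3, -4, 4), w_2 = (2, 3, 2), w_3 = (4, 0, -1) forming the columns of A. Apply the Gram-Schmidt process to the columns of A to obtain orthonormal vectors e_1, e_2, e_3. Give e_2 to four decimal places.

e_2 = (0.4509, 0.7772, 0.4390)

w_1 = (3, -4, 4); ‖w_1‖ = 6.4031, so e_1 = (0.4685, -0.6247, 0.6247).
e_1·w_2 = 0.4685·2 + (-0.6247)·3 + 0.6247·2 = 0.3123.
u_2 = w_2 − 0.3123·e_1 = (1.8537, 3.1951, 1.8049).
‖u_2‖ = 4.1113, so e_2 = (0.4509, 0.7772, 0.4390).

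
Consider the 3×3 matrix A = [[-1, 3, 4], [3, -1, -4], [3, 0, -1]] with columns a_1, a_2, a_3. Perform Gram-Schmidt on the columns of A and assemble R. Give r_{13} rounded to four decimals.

e_1 = a_1/‖a_1‖ = (-1, 3, 3)/4.3589 = (-0.2294, 0.6882, 0.6882).
r_{13} = e_1·a_3 = -4.3589.

r_{13} = -4.3589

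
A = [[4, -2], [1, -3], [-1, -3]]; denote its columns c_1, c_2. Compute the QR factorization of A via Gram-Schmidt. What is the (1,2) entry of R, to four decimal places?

c_1 = (4, 1, -1); ‖c_1‖ = 4.2426, so e_1 = (0.9428, 0.2357, -0.2357).
r_{12} = e_1·c_2 = -1.8856.

r_{12} = -1.8856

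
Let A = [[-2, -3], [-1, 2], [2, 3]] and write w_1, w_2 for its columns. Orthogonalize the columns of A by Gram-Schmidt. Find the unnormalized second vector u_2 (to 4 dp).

w_1 = (-2, -1, 2); ‖w_1‖ = 3.0000, so q_1 = (-0.6667, -0.3333, 0.6667).
q_1·w_2 = (-0.6667)·(-3) + (-0.3333)·2 + 0.6667·3 = 3.3333.
u_2 = w_2 − 3.3333·q_1 = (-0.7778, 3.1111, 0.7778).

u_2 = (-0.7778, 3.1111, 0.7778)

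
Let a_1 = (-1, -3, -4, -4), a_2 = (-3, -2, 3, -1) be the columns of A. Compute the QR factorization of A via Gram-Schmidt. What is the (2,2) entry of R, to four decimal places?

r_{22} = 4.7933

a_1 = (-1, -3, -4, -4); ‖a_1‖ = 6.4807, so e_1 = (-0.1543, -0.4629, -0.6172, -0.6172).
e_1·a_2 = (-0.1543)·(-3) + (-0.4629)·(-2) + (-0.6172)·3 + (-0.6172)·(-1) = 0.1543.
u_2 = a_2 − 0.1543·e_1 = (-2.9762, -1.9286, 3.0952, -0.9048).
r_{22} = ‖u_2‖ = 4.7933.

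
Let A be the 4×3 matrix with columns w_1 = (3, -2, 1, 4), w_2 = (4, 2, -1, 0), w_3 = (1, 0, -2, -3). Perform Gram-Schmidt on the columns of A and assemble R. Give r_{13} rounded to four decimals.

w_1 = (3, -2, 1, 4); ‖w_1‖ = 5.4772, so q_1 = (0.5477, -0.3651, 0.1826, 0.7303).
r_{13} = q_1·w_3 = -2.0083.

r_{13} = -2.0083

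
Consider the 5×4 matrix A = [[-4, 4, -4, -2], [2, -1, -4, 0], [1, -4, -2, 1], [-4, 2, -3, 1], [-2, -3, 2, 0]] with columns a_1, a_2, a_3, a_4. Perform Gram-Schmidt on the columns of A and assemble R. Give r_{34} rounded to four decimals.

r_{34} = -0.0669

e_1 = a_1/‖a_1‖ = (-4, 2, 1, -4, -2)/6.4031 = (-0.6247, 0.3123, 0.1562, -0.6247, -0.3123).
r_{12} = e_1·a_2 = -3.7482.
u_2 = a_2 + 3.7482·e_1 = (1.6585, 0.1707, -3.4146, -0.3415, -4.1707).
‖u_2‖ = 5.6525, so e_2 = (0.2934, 0.0302, -0.6041, -0.0604, -0.7379).
r_{13} = e_1·a_3 = 2.1864; r_{23} = e_2·a_3 = -1.3808.
u_3 = a_3 − 2.1864·e_1 + 1.3808·e_2 = (-2.2290, -4.6412, -3.1756, -1.7176, 1.6641).
‖u_3‖ = 6.5048, so e_3 = (-0.3427, -0.7135, -0.4882, -0.2640, 0.2558).
r_{34} = e_3·a_4 = -0.0669.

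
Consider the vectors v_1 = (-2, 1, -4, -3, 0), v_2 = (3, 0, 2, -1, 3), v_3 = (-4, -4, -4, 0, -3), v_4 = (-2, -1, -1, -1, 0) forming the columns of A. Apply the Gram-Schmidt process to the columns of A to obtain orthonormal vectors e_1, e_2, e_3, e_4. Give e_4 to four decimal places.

e_1 = v_1/‖v_1‖ = (-2, 1, -4, -3, 0)/5.4772 = (-0.3651, 0.1826, -0.7303, -0.5477, 0.0000).
r_{12} = e_1·v_2 = -2.0083.
u_2 = v_2 + 2.0083·e_1 = (2.2667, 0.3667, 0.5333, -2.1000, 3.0000).
‖u_2‖ = 4.3551, so e_2 = (0.5205, 0.0842, 0.1225, -0.4822, 0.6889).
r_{13} = e_1·v_3 = 3.6515; r_{23} = e_2·v_3 = -4.9750.
u_3 = v_3 − 3.6515·e_1 + 4.9750·e_2 = (-0.0773, -4.2478, -0.7241, -0.3989, 0.4271).
‖u_3‖ = 4.3492, so e_3 = (-0.0178, -0.9767, -0.1665, -0.0917, 0.0982).
r_{14} = e_1·v_4 = 1.8257; r_{24} = e_2·v_4 = -0.7654; r_{34} = e_3·v_4 = 1.2705.
u_4 = v_4 − 1.8257·e_1 + 0.7654·e_2 − 1.2705·e_3 = (-0.9124, -0.0281, 0.6386, -0.2525, 0.4025).
‖u_4‖ = 1.2111, so e_4 = (-0.7533, -0.0232, 0.5273, -0.2085, 0.3323).

e_4 = (-0.7533, -0.0232, 0.5273, -0.2085, 0.3323)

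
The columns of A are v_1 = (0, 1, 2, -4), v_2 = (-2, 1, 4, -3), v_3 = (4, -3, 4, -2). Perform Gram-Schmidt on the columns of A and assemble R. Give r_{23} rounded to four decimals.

v_1 = (0, 1, 2, -4); ‖v_1‖ = 4.5826, so q_1 = (0.0000, 0.2182, 0.4364, -0.8729).
q_1·v_2 = 0.0000·(-2) + 0.2182·1 + 0.4364·4 + (-0.8729)·(-3) = 4.5826.
u_2 = v_2 − 4.5826·q_1 = (-2.0000, 0.0000, 2.0000, 1.0000).
‖u_2‖ = 3.0000, so q_2 = (-0.6667, 0.0000, 0.6667, 0.3333).
r_{23} = q_2·v_3 = -0.6667.

r_{23} = -0.6667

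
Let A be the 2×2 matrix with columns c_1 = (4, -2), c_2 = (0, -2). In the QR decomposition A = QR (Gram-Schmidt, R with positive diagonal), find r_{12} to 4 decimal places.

c_1 = (4, -2); ‖c_1‖ = 4.4721, so e_1 = (0.8944, -0.4472).
r_{12} = e_1·c_2 = 0.8944.

r_{12} = 0.8944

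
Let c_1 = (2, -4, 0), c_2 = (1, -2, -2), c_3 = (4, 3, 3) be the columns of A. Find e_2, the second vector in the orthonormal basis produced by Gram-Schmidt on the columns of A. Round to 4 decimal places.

e_2 = (0.0000, 0.0000, -1.0000)

c_1 = (2, -4, 0); ‖c_1‖ = 4.4721, so e_1 = (0.4472, -0.8944, 0.0000).
e_1·c_2 = 0.4472·1 + (-0.8944)·(-2) + 0.0000·(-2) = 2.2361.
u_2 = c_2 − 2.2361·e_1 = (0.0000, 0.0000, -2.0000).
‖u_2‖ = 2.0000, so e_2 = (0.0000, 0.0000, -1.0000).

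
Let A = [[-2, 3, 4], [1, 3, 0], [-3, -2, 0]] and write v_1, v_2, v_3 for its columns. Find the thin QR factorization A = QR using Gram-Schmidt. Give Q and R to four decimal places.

v_1 = (-2, 1, -3); ‖v_1‖ = 3.7417, so e_1 = (-0.5345, 0.2673, -0.8018).
e_1·v_2 = (-0.5345)·3 + 0.2673·3 + (-0.8018)·(-2) = 0.8018.
u_2 = v_2 − 0.8018·e_1 = (3.4286, 2.7857, -1.3571).
‖u_2‖ = 4.6214, so e_2 = (0.7419, 0.6028, -0.2937).
e_1·v_3 = (-0.5345)·4 + 0.2673·0 + (-0.8018)·0 = -2.1381; e_2·v_3 = 0.7419·4 + 0.6028·0 + (-0.2937)·0 = 2.9676.
u_3 = v_3 + 2.1381·e_1 − 2.9676·e_2 = (0.6555, -1.2174, -0.8428).
‖u_3‖ = 1.6193, so e_3 = (0.4048, -0.7518, -0.5205).

Q = [[-0.5345, 0.7419, 0.4048], [0.2673, 0.6028, -0.7518], [-0.8018, -0.2937, -0.5205]], R = [[3.7417, 0.8018, -2.1381], [0.0000, 4.6214, 2.9676], [0.0000, 0.0000, 1.6193]]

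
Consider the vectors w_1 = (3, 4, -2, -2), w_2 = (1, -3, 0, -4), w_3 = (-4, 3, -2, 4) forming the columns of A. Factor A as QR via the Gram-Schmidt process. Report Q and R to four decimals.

Q = [[0.5222, 0.2141, -0.7007], [0.6963, -0.5649, 0.0745], [-0.3482, -0.0119, -0.6709], [-0.3482, -0.7968, -0.2311]], R = [[5.7446, -0.1741, -0.6963], [0.0000, 5.0960, -5.7145], [0.0000, 0.0000, 3.4438]]

e_1 = w_1/‖w_1‖ = (3, 4, -2, -2)/5.7446 = (0.5222, 0.6963, -0.3482, -0.3482).
r_{12} = e_1·w_2 = -0.1741.
u_2 = w_2 + 0.1741·e_1 = (1.0909, -2.8788, -0.0606, -4.0606).
‖u_2‖ = 5.0960, so e_2 = (0.2141, -0.5649, -0.0119, -0.7968).
r_{13} = e_1·w_3 = -0.6963; r_{23} = e_2·w_3 = -5.7145.
u_3 = w_3 + 0.6963·e_1 + 5.7145·e_2 = (-2.4131, 0.2567, -2.3104, -0.7958).
‖u_3‖ = 3.4438, so e_3 = (-0.7007, 0.0745, -0.6709, -0.2311).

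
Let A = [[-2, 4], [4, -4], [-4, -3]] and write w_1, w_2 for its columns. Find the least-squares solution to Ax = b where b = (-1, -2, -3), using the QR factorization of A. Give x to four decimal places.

w_1 = (-2, 4, -4); ‖w_1‖ = 6.0000, so e_1 = (-0.3333, 0.6667, -0.6667).
e_1·w_2 = (-0.3333)·4 + 0.6667·(-4) + (-0.6667)·(-3) = -2.0000.
u_2 = w_2 + 2.0000·e_1 = (3.3333, -2.6667, -4.3333).
‖u_2‖ = 6.0828, so e_2 = (0.5480, -0.4384, -0.7124).
Qᵀb = (1.0000, 2.4660).
Back-substitute: x_2 = 2.4660/6.0828 = 0.4054.
x_1 = (1.0000 + 2.0000·0.4054)/6.0000 = 0.3018.

x = (0.3018, 0.4054)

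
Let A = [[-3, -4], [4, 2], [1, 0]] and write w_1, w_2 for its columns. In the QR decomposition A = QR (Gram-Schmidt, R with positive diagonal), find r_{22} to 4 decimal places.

r_{22} = 2.1483

w_1 = (-3, 4, 1); ‖w_1‖ = 5.0990, so e_1 = (-0.5883, 0.7845, 0.1961).
e_1·w_2 = (-0.5883)·(-4) + 0.7845·2 + 0.1961·0 = 3.9223.
u_2 = w_2 − 3.9223·e_1 = (-1.6923, -1.0769, -0.7692).
r_{22} = ‖u_2‖ = 2.1483.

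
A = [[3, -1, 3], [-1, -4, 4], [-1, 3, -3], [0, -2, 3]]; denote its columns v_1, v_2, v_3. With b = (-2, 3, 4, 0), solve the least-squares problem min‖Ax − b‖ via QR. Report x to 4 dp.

x = (-2.3021, 2.3149, 2.1191)

q_1 = v_1/‖v_1‖ = (3, -1, -1, 0)/3.3166 = (0.9045, -0.3015, -0.3015, 0.0000).
r_{12} = q_1·v_2 = -0.6030.
u_2 = v_2 + 0.6030·q_1 = (-0.4545, -4.1818, 2.8182, -2.0000).
‖u_2‖ = 5.4439, so q_2 = (-0.0835, -0.7682, 0.5177, -0.3674).
r_{13} = q_1·v_3 = 2.4121; r_{23} = q_2·v_3 = -5.9783.
u_3 = v_3 − 2.4121·q_1 + 5.9783·q_2 = (0.3190, 0.1350, 0.8221, 0.8037).
‖u_3‖ = 1.2007, so q_3 = (0.2657, 0.1124, 0.6847, 0.6693).
Qᵀb = (-3.9196, -0.0668, 2.5445).
Back-substitute: x_3 = 2.5445/1.2007 = 2.1191.
x_2 = (-0.0668 + 5.9783·2.1191)/5.4439 = 2.3149.
x_1 = (-3.9196 + 0.6030·2.3149 − 2.4121·2.1191)/3.3166 = -2.3021.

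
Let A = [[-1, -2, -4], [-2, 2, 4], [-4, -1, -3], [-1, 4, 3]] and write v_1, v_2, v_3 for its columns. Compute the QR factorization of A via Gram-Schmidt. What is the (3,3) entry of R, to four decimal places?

v_1 = (-1, -2, -4, -1); ‖v_1‖ = 4.6904, so q_1 = (-0.2132, -0.4264, -0.8528, -0.2132).
q_1·v_2 = (-0.2132)·(-2) + (-0.4264)·2 + (-0.8528)·(-1) + (-0.2132)·4 = -0.4264.
u_2 = v_2 + 0.4264·q_1 = (-2.0909, 1.8182, -1.3636, 3.9091).
‖u_2‖ = 4.9818, so q_2 = (-0.4197, 0.3650, -0.2737, 0.7847).
q_1·v_3 = (-0.2132)·(-4) + (-0.4264)·4 + (-0.8528)·(-3) + (-0.2132)·3 = 1.0660; q_2·v_3 = (-0.4197)·(-4) + 0.3650·4 + (-0.2737)·(-3) + 0.7847·3 = 6.3139.
u_3 = v_3 − 1.0660·q_1 − 6.3139·q_2 = (-1.1227, 2.1502, -0.3626, -1.7271).
r_{33} = ‖u_3‖ = 2.9997.

r_{33} = 2.9997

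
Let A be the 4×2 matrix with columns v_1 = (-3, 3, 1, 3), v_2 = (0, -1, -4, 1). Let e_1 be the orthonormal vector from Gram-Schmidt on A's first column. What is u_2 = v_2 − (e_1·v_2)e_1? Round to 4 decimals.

u_2 = (-0.4286, -0.5714, -3.8571, 1.4286)

v_1 = (-3, 3, 1, 3); ‖v_1‖ = 5.2915, so e_1 = (-0.5669, 0.5669, 0.1890, 0.5669).
e_1·v_2 = (-0.5669)·0 + 0.5669·(-1) + 0.1890·(-4) + 0.5669·1 = -0.7559.
u_2 = v_2 + 0.7559·e_1 = (-0.4286, -0.5714, -3.8571, 1.4286).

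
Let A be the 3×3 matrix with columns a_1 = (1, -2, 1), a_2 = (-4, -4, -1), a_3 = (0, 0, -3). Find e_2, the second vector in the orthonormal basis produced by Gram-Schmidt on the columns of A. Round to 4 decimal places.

e_1 = a_1/‖a_1‖ = (1, -2, 1)/2.4495 = (0.4082, -0.8165, 0.4082).
r_{12} = e_1·a_2 = 1.2247.
u_2 = a_2 − 1.2247·e_1 = (-4.5000, -3.0000, -1.5000).
‖u_2‖ = 5.6125, so e_2 = (-0.8018, -0.5345, -0.2673).

e_2 = (-0.8018, -0.5345, -0.2673)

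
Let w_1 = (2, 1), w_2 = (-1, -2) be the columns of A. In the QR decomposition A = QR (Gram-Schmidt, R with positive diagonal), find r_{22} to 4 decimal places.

r_{22} = 1.3416

e_1 = w_1/‖w_1‖ = (2, 1)/2.2361 = (0.8944, 0.4472).
r_{12} = e_1·w_2 = -1.7889.
u_2 = w_2 + 1.7889·e_1 = (0.6000, -1.2000).
r_{22} = ‖u_2‖ = 1.3416.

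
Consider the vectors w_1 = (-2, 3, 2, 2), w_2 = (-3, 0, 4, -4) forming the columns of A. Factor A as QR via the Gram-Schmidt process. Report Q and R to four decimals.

Q = [[-0.4364, -0.3875], [0.6547, -0.1368], [0.4364, 0.5470], [0.4364, -0.7293]], R = [[4.5826, 1.3093], [0.0000, 6.2678]]

w_1 = (-2, 3, 2, 2); ‖w_1‖ = 4.5826, so e_1 = (-0.4364, 0.6547, 0.4364, 0.4364).
e_1·w_2 = (-0.4364)·(-3) + 0.6547·0 + 0.4364·4 + 0.4364·(-4) = 1.3093.
u_2 = w_2 − 1.3093·e_1 = (-2.4286, -0.8571, 3.4286, -4.5714).
‖u_2‖ = 6.2678, so e_2 = (-0.3875, -0.1368, 0.5470, -0.7293).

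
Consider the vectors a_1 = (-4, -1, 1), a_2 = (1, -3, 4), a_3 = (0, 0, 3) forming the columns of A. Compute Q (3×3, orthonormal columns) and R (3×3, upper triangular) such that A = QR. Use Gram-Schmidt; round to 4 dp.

e_1 = a_1/‖a_1‖ = (-4, -1, 1)/4.2426 = (-0.9428, -0.2357, 0.2357).
r_{12} = e_1·a_2 = 0.7071.
u_2 = a_2 − 0.7071·e_1 = (1.6667, -2.8333, 3.8333).
‖u_2‖ = 5.0498, so e_2 = (0.3300, -0.5611, 0.7591).
r_{13} = e_1·a_3 = 0.7071; r_{23} = e_2·a_3 = 2.2773.
u_3 = a_3 − 0.7071·e_1 − 2.2773·e_2 = (-0.0850, 1.4444, 1.1046).
‖u_3‖ = 1.8204, so e_3 = (-0.0467, 0.7935, 0.6068).

Q = [[-0.9428, 0.3300, -0.0467], [-0.2357, -0.5611, 0.7935], [0.2357, 0.7591, 0.6068]], R = [[4.2426, 0.7071, 0.7071], [0.0000, 5.0498, 2.2773], [0.0000, 0.0000, 1.8204]]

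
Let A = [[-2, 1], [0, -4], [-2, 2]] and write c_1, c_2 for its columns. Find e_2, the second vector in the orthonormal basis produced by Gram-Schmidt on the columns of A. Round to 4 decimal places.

c_1 = (-2, 0, -2); ‖c_1‖ = 2.8284, so e_1 = (-0.7071, 0.0000, -0.7071).
e_1·c_2 = (-0.7071)·1 + 0.0000·(-4) + (-0.7071)·2 = -2.1213.
u_2 = c_2 + 2.1213·e_1 = (-0.5000, -4.0000, 0.5000).
‖u_2‖ = 4.0620, so e_2 = (-0.1231, -0.9847, 0.1231).

e_2 = (-0.1231, -0.9847, 0.1231)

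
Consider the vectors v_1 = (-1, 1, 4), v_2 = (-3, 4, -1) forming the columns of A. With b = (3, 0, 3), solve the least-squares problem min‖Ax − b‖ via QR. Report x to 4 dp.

x = (0.5882, -0.5294)

q_1 = v_1/‖v_1‖ = (-1, 1, 4)/4.2426 = (-0.2357, 0.2357, 0.9428).
r_{12} = q_1·v_2 = 0.7071.
u_2 = v_2 − 0.7071·q_1 = (-2.8333, 3.8333, -1.6667).
‖u_2‖ = 5.0498, so q_2 = (-0.5611, 0.7591, -0.3300).
Qᵀb = (2.1213, -2.6734).
Back-substitute: x_2 = -2.6734/5.0498 = -0.5294.
x_1 = (2.1213 − 0.7071·(-0.5294))/4.2426 = 0.5882.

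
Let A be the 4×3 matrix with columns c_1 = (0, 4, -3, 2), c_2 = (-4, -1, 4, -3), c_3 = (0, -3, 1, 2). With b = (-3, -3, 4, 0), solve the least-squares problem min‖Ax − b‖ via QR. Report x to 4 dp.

x = (0.1485, 0.7924, 0.9887)

c_1 = (0, 4, -3, 2); ‖c_1‖ = 5.3852, so q_1 = (0.0000, 0.7428, -0.5571, 0.3714).
q_1·c_2 = 0.0000·(-4) + 0.7428·(-1) + (-0.5571)·4 + 0.3714·(-3) = -4.0853.
u_2 = c_2 + 4.0853·q_1 = (-4.0000, 2.0345, 1.7241, -1.4828).
‖u_2‖ = 5.0309, so q_2 = (-0.7951, 0.4044, 0.3427, -0.2947).
q_1·c_3 = 0.0000·0 + 0.7428·(-3) + (-0.5571)·1 + 0.3714·2 = -2.0426; q_2·c_3 = (-0.7951)·0 + 0.4044·(-3) + 0.3427·1 + (-0.2947)·2 = -1.4599.
u_3 = c_3 + 2.0426·q_1 + 1.4599·q_2 = (-1.1608, -0.8924, 0.3624, 2.3283).
‖u_3‖ = 2.7742, so q_3 = (-0.4184, -0.3217, 0.1306, 0.8393).
Qᵀb = (-4.4567, 2.5429, 2.7428).
Back-substitute: x_3 = 2.7428/2.7742 = 0.9887.
x_2 = (2.5429 + 1.4599·0.9887)/5.0309 = 0.7924.
x_1 = (-4.4567 + 4.0853·0.7924 + 2.0426·0.9887)/5.3852 = 0.1485.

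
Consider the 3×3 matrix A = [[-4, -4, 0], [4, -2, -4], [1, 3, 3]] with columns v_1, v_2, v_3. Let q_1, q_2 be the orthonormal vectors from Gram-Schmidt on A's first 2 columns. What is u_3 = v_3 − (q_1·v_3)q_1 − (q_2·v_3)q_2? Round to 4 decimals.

u_3 = (0.6699, 0.3828, 1.1483)

q_1 = v_1/‖v_1‖ = (-4, 4, 1)/5.7446 = (-0.6963, 0.6963, 0.1741).
r_{12} = q_1·v_2 = 1.9149.
u_2 = v_2 − 1.9149·q_1 = (-2.6667, -3.3333, 2.6667).
‖u_2‖ = 5.0332, so q_2 = (-0.5298, -0.6623, 0.5298).
r_{13} = q_1·v_3 = -2.2630; r_{23} = q_2·v_3 = 4.2385.
u_3 = v_3 + 2.2630·q_1 − 4.2385·q_2 = (0.6699, 0.3828, 1.1483).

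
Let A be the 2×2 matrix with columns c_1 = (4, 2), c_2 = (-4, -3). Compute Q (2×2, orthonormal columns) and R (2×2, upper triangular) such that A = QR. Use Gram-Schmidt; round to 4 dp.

Q = [[0.8944, 0.4472], [0.4472, -0.8944]], R = [[4.4721, -4.9193], [0.0000, 0.8944]]

c_1 = (4, 2); ‖c_1‖ = 4.4721, so e_1 = (0.8944, 0.4472).
e_1·c_2 = 0.8944·(-4) + 0.4472·(-3) = -4.9193.
u_2 = c_2 + 4.9193·e_1 = (0.4000, -0.8000).
‖u_2‖ = 0.8944, so e_2 = (0.4472, -0.8944).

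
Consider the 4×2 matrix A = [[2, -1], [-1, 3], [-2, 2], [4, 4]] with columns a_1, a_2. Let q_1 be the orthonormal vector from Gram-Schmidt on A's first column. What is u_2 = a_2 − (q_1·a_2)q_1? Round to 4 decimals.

u_2 = (-1.5600, 3.2800, 2.5600, 2.8800)

a_1 = (2, -1, -2, 4); ‖a_1‖ = 5.0000, so q_1 = (0.4000, -0.2000, -0.4000, 0.8000).
q_1·a_2 = 0.4000·(-1) + (-0.2000)·3 + (-0.4000)·2 + 0.8000·4 = 1.4000.
u_2 = a_2 − 1.4000·q_1 = (-1.5600, 3.2800, 2.5600, 2.8800).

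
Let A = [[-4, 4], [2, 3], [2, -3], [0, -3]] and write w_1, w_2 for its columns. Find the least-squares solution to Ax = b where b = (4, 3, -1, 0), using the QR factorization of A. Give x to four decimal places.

w_1 = (-4, 2, 2, 0); ‖w_1‖ = 4.8990, so q_1 = (-0.8165, 0.4082, 0.4082, 0.0000).
q_1·w_2 = (-0.8165)·4 + 0.4082·3 + 0.4082·(-3) + 0.0000·(-3) = -3.2660.
u_2 = w_2 + 3.2660·q_1 = (1.3333, 4.3333, -1.6667, -3.0000).
‖u_2‖ = 5.6862, so q_2 = (0.2345, 0.7621, -0.2931, -0.5276).
Qᵀb = (-2.4495, 3.5173).
Back-substitute: x_2 = 3.5173/5.6862 = 0.6186.
x_1 = (-2.4495 + 3.2660·0.6186)/4.8990 = -0.0876.

x = (-0.0876, 0.6186)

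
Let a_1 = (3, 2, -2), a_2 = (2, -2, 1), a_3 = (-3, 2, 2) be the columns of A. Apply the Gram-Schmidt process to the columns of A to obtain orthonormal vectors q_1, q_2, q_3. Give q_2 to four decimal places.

q_2 = (0.6667, -0.6667, 0.3333)

q_1 = a_1/‖a_1‖ = (3, 2, -2)/4.1231 = (0.7276, 0.4851, -0.4851).
r_{12} = q_1·a_2 = 0.0000.
u_2 = a_2 + 0.0000·q_1 = (2.0000, -2.0000, 1.0000).
‖u_2‖ = 3.0000, so q_2 = (0.6667, -0.6667, 0.3333).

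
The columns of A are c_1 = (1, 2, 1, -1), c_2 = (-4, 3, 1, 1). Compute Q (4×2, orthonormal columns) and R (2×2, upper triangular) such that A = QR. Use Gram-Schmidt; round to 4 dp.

c_1 = (1, 2, 1, -1); ‖c_1‖ = 2.6458, so q_1 = (0.3780, 0.7559, 0.3780, -0.3780).
q_1·c_2 = 0.3780·(-4) + 0.7559·3 + 0.3780·1 + (-0.3780)·1 = 0.7559.
u_2 = c_2 − 0.7559·q_1 = (-4.2857, 2.4286, 0.7143, 1.2857).
‖u_2‖ = 5.1409, so q_2 = (-0.8337, 0.4724, 0.1389, 0.2501).

Q = [[0.3780, -0.8337], [0.7559, 0.4724], [0.3780, 0.1389], [-0.3780, 0.2501]], R = [[2.6458, 0.7559], [0.0000, 5.1409]]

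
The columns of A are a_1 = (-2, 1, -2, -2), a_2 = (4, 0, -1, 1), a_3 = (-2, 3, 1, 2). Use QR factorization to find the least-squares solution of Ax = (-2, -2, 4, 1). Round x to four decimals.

x = (-1.4124, -1.3218, -0.2133)

a_1 = (-2, 1, -2, -2); ‖a_1‖ = 3.6056, so q_1 = (-0.5547, 0.2774, -0.5547, -0.5547).
q_1·a_2 = (-0.5547)·4 + 0.2774·0 + (-0.5547)·(-1) + (-0.5547)·1 = -2.2188.
u_2 = a_2 + 2.2188·q_1 = (2.7692, 0.6154, -2.2308, -0.2308).
‖u_2‖ = 3.6162, so q_2 = (0.7658, 0.1702, -0.6169, -0.0638).
q_1·a_3 = (-0.5547)·(-2) + 0.2774·3 + (-0.5547)·1 + (-0.5547)·2 = 0.2774; q_2·a_3 = 0.7658·(-2) + 0.1702·3 + (-0.6169)·1 + (-0.0638)·2 = -1.7656.
u_3 = a_3 − 0.2774·q_1 + 1.7656·q_2 = (-0.4941, 3.2235, 0.0647, 2.0412).
‖u_3‖ = 3.8478, so q_3 = (-0.1284, 0.8378, 0.0168, 0.5305).
Qᵀb = (-2.2188, -4.4033, -0.8209).
Back-substitute: x_3 = -0.8209/3.8478 = -0.2133.
x_2 = (-4.4033 + 1.7656·(-0.2133))/3.6162 = -1.3218.
x_1 = (-2.2188 + 2.2188·(-1.3218) − 0.2774·(-0.2133))/3.6056 = -1.4124.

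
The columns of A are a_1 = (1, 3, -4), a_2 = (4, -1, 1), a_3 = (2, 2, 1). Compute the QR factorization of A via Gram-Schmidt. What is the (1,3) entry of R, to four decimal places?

r_{13} = 0.7845

a_1 = (1, 3, -4); ‖a_1‖ = 5.0990, so q_1 = (0.1961, 0.5883, -0.7845).
r_{13} = q_1·a_3 = 0.7845.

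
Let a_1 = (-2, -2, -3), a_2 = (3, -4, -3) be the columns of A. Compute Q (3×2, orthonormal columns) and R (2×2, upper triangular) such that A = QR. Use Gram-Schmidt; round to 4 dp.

Q = [[-0.4851, 0.8282], [-0.4851, -0.5219], [-0.7276, -0.2042]], R = [[4.1231, 2.6679], [0.0000, 5.1848]]

a_1 = (-2, -2, -3); ‖a_1‖ = 4.1231, so e_1 = (-0.4851, -0.4851, -0.7276).
e_1·a_2 = (-0.4851)·3 + (-0.4851)·(-4) + (-0.7276)·(-3) = 2.6679.
u_2 = a_2 − 2.6679·e_1 = (4.2941, -2.7059, -1.0588).
‖u_2‖ = 5.1848, so e_2 = (0.8282, -0.5219, -0.2042).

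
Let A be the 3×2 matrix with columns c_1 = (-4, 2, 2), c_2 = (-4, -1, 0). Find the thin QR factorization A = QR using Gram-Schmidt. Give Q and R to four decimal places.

Q = [[-0.8165, -0.5608], [0.4082, -0.7290], [0.4082, -0.3925]], R = [[4.8990, 2.8577], [0.0000, 2.9721]]

e_1 = c_1/‖c_1‖ = (-4, 2, 2)/4.8990 = (-0.8165, 0.4082, 0.4082).
r_{12} = e_1·c_2 = 2.8577.
u_2 = c_2 − 2.8577·e_1 = (-1.6667, -2.1667, -1.1667).
‖u_2‖ = 2.9721, so e_2 = (-0.5608, -0.7290, -0.3925).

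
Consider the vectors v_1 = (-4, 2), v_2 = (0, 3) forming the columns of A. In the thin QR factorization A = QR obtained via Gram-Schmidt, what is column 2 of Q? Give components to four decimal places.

e_2 = (0.4472, 0.8944)

v_1 = (-4, 2); ‖v_1‖ = 4.4721, so e_1 = (-0.8944, 0.4472).
e_1·v_2 = (-0.8944)·0 + 0.4472·3 = 1.3416.
u_2 = v_2 − 1.3416·e_1 = (1.2000, 2.4000).
‖u_2‖ = 2.6833, so e_2 = (0.4472, 0.8944).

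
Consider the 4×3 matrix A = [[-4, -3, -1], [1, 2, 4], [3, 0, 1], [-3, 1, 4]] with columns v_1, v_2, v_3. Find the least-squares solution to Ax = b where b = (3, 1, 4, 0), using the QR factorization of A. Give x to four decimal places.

v_1 = (-4, 1, 3, -3); ‖v_1‖ = 5.9161, so e_1 = (-0.6761, 0.1690, 0.5071, -0.5071).
e_1·v_2 = (-0.6761)·(-3) + 0.1690·2 + 0.5071·0 + (-0.5071)·1 = 1.8593.
u_2 = v_2 − 1.8593·e_1 = (-1.7429, 1.6857, -0.9429, 1.9429).
‖u_2‖ = 3.2470, so e_2 = (-0.5368, 0.5192, -0.2904, 0.5984).
e_1·v_3 = (-0.6761)·(-1) + 0.1690·4 + 0.5071·1 + (-0.5071)·4 = -0.1690; e_2·v_3 = (-0.5368)·(-1) + 0.5192·4 + (-0.2904)·1 + 0.5984·4 = 4.7165.
u_3 = v_3 + 0.1690·e_1 − 4.7165·e_2 = (1.4173, 1.5799, 2.4553, 1.0921).
‖u_3‖ = 3.4244, so e_3 = (0.4139, 0.4614, 0.7170, 0.3189).
Qᵀb = (0.1690, -2.2526, 4.5711).
Back-substitute: x_3 = 4.5711/3.4244 = 1.3349.
x_2 = (-2.2526 − 4.7165·1.3349)/3.2470 = -2.6328.
x_1 = (0.1690 − 1.8593·(-2.6328) + 0.1690·1.3349)/5.9161 = 0.8942.

x = (0.8942, -2.6328, 1.3349)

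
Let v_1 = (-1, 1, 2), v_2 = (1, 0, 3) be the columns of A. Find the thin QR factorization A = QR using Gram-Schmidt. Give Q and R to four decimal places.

Q = [[-0.4082, 0.7591], [0.4082, -0.3450], [0.8165, 0.5521]], R = [[2.4495, 2.0412], [0.0000, 2.4152]]

q_1 = v_1/‖v_1‖ = (-1, 1, 2)/2.4495 = (-0.4082, 0.4082, 0.8165).
r_{12} = q_1·v_2 = 2.0412.
u_2 = v_2 − 2.0412·q_1 = (1.8333, -0.8333, 1.3333).
‖u_2‖ = 2.4152, so q_2 = (0.7591, -0.3450, 0.5521).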